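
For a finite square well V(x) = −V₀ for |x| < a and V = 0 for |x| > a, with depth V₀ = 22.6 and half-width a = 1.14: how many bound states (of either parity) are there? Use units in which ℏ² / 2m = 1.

Define the well-strength parameter z₀ = (a/ℏ)√(2mV₀) = 1.14 × √(2·0.5·22.6) = 5.419.
The even/odd transcendental equations gain one root per π/2 in z₀, giving N = 1 + ⌊2z₀/π⌋ = 1 + ⌊3.450⌋ = 4.

N = 4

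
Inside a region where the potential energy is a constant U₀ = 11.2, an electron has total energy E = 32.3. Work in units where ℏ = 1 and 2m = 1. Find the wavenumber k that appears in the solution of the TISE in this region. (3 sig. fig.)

k = 4.59

With E > U₀ the solution is oscillatory, ψ ∝ e^{±ikx} with k = √(2m(E − U₀))/ℏ.
k = √(2 × 0.5 × 21.1) = 4.593.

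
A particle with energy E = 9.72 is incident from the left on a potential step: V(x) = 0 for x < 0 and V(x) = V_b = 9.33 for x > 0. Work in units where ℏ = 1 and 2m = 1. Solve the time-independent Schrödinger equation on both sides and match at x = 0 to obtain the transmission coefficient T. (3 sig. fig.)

The wavenumbers are k₁ = √(2mE)/ℏ = 3.118 on the left and k₂ = √(2m(E − V_b))/ℏ = 0.6245 on the right.
Continuity of ψ and ψ′ at the step yields the reflection amplitude r = (k₁ − k₂)/(k₁ + k₂) = 0.6662; thus R = |r|² = 0.4439, T = 0.5561.

T = 0.556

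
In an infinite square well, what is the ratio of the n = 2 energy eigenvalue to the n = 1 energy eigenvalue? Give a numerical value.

4

E_n = n²π²ℏ²/(2mL²) so the ratio is n₂²/n₁² = 4/1 = 4.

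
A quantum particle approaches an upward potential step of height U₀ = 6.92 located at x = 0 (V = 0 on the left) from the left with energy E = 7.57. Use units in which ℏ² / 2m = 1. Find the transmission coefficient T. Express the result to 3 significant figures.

On each side the TISE gives plane waves with k = √(2m(E − V))/ℏ: k₁ = √(2·½·7.57) = 2.751, k₂ = √(2·½·0.65) = 0.8062.
Continuity of ψ and ψ′ at the step yields the reflection amplitude r = (k₁ − k₂)/(k₁ + k₂) = 0.5468; thus R = |r|² = 0.2989, T = 0.7011.

T = 0.701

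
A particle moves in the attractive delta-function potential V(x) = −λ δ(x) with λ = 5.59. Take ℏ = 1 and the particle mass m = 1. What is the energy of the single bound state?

For x ≠ 0 the bound state is ψ ∝ e^{−κ|x|}; integrating the TISE across the delta gives the cusp condition 2κ = 2mλ/ℏ², so κ = 5.590.
Then E = −ℏ²κ²/(2m) = −mλ²/(2ℏ²) = -15.62.

E = -15.6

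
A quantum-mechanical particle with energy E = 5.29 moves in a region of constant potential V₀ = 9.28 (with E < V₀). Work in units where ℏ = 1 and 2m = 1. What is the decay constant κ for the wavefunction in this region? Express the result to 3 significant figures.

Since E < V₀ the TISE in this region is ψ'' = κ²ψ with κ = √(2m(V₀ − E))/ℏ.
κ = √(2 × 0.5 × 3.99) = 1.997.

κ = 2.00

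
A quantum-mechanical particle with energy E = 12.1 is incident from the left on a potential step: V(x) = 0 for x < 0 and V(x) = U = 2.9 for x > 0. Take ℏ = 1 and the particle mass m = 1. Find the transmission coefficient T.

T = 0.995

On each side the TISE gives plane waves with k = √(2m(E − V))/ℏ: k₁ = √(2·1·12.1) = 4.919, k₂ = √(2·1·9.2) = 4.290.
Matching ψ and ψ′ at x = 0 gives r = (k₁ − k₂)/(k₁ + k₂), so R = r² = 0.004678 and T = 1 − R = 0.9953.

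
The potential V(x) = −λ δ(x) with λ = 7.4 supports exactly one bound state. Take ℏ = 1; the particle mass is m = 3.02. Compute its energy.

The bound state is ψ(x) = √κ e^{−κ|x|}. The derivative jump ψ'(0⁺) − ψ'(0⁻) = −(2mλ/ℏ²)ψ(0) fixes κ = mλ/ℏ² = 22.35.
Then E = −ℏ²κ²/(2m) = −mλ²/(2ℏ²) = -82.69.

E = -82.7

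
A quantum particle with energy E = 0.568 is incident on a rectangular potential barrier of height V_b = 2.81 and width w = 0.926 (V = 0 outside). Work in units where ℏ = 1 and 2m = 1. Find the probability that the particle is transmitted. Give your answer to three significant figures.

T = 0.155

Since E < V_b the interior solution is evanescent with decay constant κ = √(2m(V_b − E))/ℏ = 1.497.
κw = 1.387, sinh(κw) = 1.875.
Matching ψ, ψ′ at both faces gives T = [1 + V_b² sinh²(κw) / (4E(V_b − E))]⁻¹ = 1/6.453 = 0.155.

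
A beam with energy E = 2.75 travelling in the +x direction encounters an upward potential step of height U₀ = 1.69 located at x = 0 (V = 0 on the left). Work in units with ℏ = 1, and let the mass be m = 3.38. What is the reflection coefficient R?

The wavenumbers are k₁ = √(2mE)/ℏ = 4.312 on the left and k₂ = √(2m(E − U₀))/ℏ = 2.677 on the right.
Continuity of ψ and ψ′ at the step yields the reflection amplitude r = (k₁ − k₂)/(k₁ + k₂) = 0.2339; thus R = |r|² = 0.05472, T = 0.9453.

R = 0.0547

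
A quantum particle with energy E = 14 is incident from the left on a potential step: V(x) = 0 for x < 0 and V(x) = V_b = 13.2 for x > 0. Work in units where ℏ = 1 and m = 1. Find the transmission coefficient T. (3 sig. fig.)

The wavenumbers are k₁ = √(2mE)/ℏ = 5.292 on the left and k₂ = √(2m(E − V_b))/ℏ = 1.265 on the right.
Matching ψ and ψ′ at x = 0 gives r = (k₁ − k₂)/(k₁ + k₂), so R = r² = 0.3772 and T = 1 − R = 0.6228.

T = 0.623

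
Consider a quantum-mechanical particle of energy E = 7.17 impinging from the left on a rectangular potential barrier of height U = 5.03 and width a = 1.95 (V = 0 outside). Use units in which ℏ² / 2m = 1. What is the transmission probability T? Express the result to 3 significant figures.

T = 0.968

Above the barrier the interior wavenumber is k₂ = √(2m(E − U))/ℏ = 1.463, giving phase k₂a = 2.853.
Matching at both interfaces gives T⁻¹ = 1 + U² sin²(k₂a) / [4E(E − U)] = 1.033, hence T = 0.968.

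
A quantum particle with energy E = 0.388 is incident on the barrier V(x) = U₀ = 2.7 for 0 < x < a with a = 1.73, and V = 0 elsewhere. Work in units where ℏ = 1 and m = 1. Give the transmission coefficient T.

T = 0.00116

Since E < U₀ the interior solution is evanescent with decay constant κ = √(2m(U₀ − E))/ℏ = 2.150.
κa = 3.720, sinh(κa) = 20.62.
Matching ψ, ψ′ at both faces gives T = [1 + U₀² sinh²(κa) / (4E(U₀ − E))]⁻¹ = 1/865.0 = 0.00116.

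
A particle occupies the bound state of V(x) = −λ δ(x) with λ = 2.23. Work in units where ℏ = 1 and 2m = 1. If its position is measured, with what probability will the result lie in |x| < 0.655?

The normalised bound state is ψ = √κ e^{−κ|x|} with κ = mλ/ℏ² = 1.115.
P(|x| < d) = ∫_{−d}^{d} κ e^{−2κ|x|} dx = 1 − e^{−2κd} = 1 − e^{−1.461} = 0.7679.

P = 0.768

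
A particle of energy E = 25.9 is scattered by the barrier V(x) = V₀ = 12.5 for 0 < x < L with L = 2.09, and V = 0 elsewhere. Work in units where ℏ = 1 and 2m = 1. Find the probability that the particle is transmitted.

E > V₀: inside the barrier k₂ = √(2m(E − V₀))/ℏ = 3.661, k₂L = 7.651.
T = [1 + V₀² sin²(k₂L) / (4E(E − V₀))]⁻¹ = 1/1.108 = 0.903.

T = 0.903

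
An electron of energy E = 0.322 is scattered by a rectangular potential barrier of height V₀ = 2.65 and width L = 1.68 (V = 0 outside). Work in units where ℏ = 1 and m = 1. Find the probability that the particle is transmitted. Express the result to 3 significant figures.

T = 0.00121

Since E < V₀ the interior solution is evanescent with decay constant κ = √(2m(V₀ − E))/ℏ = 2.158.
κL = 3.625, sinh(κL) = 18.75.
Matching ψ, ψ′ at both faces gives T = [1 + V₀² sinh²(κL) / (4E(V₀ − E))]⁻¹ = 1/824.4 = 0.00121.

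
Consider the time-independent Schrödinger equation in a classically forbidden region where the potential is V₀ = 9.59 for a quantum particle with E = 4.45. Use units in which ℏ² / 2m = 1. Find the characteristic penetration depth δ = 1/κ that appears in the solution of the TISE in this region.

Since E < V₀ the TISE in this region is ψ'' = κ²ψ with κ = √(2m(V₀ − E))/ℏ.
κ = √(2 × 0.5 × 5.14) = 2.267. The penetration depth is δ = 1/κ = 0.441.

δ = 0.441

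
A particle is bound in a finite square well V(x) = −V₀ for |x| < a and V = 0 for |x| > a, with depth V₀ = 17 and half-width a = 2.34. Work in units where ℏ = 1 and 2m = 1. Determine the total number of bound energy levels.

The dimensionless depth is z₀ = a√(2mV₀)/ℏ = 2.34 × √(17.00) = 9.648.
The even/odd transcendental equations gain one root per π/2 in z₀, giving N = 1 + ⌊2z₀/π⌋ = 1 + ⌊6.142⌋ = 7.

N = 7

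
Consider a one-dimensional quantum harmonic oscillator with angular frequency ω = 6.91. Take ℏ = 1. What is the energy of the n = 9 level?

The oscillator eigenvalues are E_n = ℏω(n + ½), so E_9 = 6.91 × 9.5 = 65.65.

E = 65.6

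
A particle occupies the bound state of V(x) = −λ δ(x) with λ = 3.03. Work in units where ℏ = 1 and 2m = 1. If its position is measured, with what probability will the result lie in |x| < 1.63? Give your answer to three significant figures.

The normalised bound state is ψ = √κ e^{−κ|x|} with κ = mλ/ℏ² = 1.515.
P(|x| < d) = ∫_{−d}^{d} κ e^{−2κ|x|} dx = 1 − e^{−2κd} = 1 − e^{−4.939} = 0.9928.

P = 0.993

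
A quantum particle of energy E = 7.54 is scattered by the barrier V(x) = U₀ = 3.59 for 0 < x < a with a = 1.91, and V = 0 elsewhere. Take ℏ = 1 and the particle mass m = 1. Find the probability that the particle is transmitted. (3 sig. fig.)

E > U₀: inside the barrier k₂ = √(2m(E − U₀))/ℏ = 2.811, k₂a = 5.368.
Matching at both interfaces gives T⁻¹ = 1 + U₀² sin²(k₂a) / [4E(E − U₀)] = 1.068, hence T = 0.936.

T = 0.936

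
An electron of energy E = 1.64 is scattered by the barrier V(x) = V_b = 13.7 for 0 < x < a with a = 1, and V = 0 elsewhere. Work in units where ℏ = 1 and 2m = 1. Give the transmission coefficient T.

Since E < V_b the interior solution is evanescent with decay constant κ = √(2m(V_b − E))/ℏ = 3.473.
κa = 3.473, sinh(κa) = 16.10.
The exact tunnelling result is T⁻¹ = 1 + V_b² sinh²(κa) / [4E(V_b − E)] = 615.7, so T = 0.00162.

T = 0.00162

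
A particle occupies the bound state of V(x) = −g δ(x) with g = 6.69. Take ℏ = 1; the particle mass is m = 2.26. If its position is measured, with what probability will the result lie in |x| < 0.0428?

P = 0.726

The normalised bound state is ψ = √κ e^{−κ|x|} with κ = mg/ℏ² = 15.12.
P(|x| < d) = ∫_{−d}^{d} κ e^{−2κ|x|} dx = 1 − e^{−2κd} = 1 − e^{−1.294} = 0.7259.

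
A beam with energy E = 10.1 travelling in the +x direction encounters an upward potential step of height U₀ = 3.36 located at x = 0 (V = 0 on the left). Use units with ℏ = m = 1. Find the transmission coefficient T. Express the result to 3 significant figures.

The wavenumbers are k₁ = √(2mE)/ℏ = 4.494 on the left and k₂ = √(2m(E − U₀))/ℏ = 3.672 on the right.
Matching ψ and ψ′ at x = 0 gives r = (k₁ − k₂)/(k₁ + k₂), so R = r² = 0.01016 and T = 1 − R = 0.9898.

T = 0.990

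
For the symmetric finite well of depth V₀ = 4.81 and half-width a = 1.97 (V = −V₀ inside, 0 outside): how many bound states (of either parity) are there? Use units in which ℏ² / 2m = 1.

Define the well-strength parameter z₀ = (a/ℏ)√(2mV₀) = 1.97 × √(2·0.5·4.81) = 4.321.
A new bound state (alternating even/odd) appears each time z₀ passes a multiple of π/2, so N = ⌊2z₀/π⌋ + 1 = ⌊2.751⌋ + 1 = 3.

N = 3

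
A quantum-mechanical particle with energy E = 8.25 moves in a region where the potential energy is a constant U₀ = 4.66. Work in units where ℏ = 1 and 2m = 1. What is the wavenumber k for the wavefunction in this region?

k = 1.89

With E > U₀ the solution is oscillatory, ψ ∝ e^{±ikx} with k = √(2m(E − U₀))/ℏ.
k = √(2 × 0.5 × 3.59) = 1.895.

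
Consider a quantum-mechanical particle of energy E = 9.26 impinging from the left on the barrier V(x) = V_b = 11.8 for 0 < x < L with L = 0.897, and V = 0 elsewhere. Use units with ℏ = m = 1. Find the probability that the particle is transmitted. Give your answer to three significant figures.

T = 0.0468

E < V_b: inside the barrier ψ ∝ e^{±κx} with κ = √(2m(V_b − E))/ℏ = 2.254.
κL = 2.022, sinh(κL) = 3.709.
The exact tunnelling result is T⁻¹ = 1 + V_b² sinh²(κL) / [4E(V_b − E)] = 21.37, so T = 0.0468.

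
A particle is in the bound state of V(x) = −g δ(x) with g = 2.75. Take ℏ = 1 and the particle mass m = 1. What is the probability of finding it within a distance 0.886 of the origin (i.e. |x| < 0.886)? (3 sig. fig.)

P = 0.992

The normalised bound state is ψ = √κ e^{−κ|x|} with κ = mg/ℏ² = 2.750.
P(|x| < d) = ∫_{−d}^{d} κ e^{−2κ|x|} dx = 1 − e^{−2κd} = 1 − e^{−4.873} = 0.9923.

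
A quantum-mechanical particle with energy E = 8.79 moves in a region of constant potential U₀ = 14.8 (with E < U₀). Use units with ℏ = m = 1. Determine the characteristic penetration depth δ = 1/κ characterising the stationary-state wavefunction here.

δ = 0.288

Since E < U₀ the TISE in this region is ψ'' = κ²ψ with κ = √(2m(U₀ − E))/ℏ.
κ = √(2 × 1 × 6.01) = 3.467. The penetration depth is δ = 1/κ = 0.288.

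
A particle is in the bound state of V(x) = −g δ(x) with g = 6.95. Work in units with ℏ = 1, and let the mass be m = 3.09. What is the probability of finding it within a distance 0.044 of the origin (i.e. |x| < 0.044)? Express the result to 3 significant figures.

P = 0.849

The normalised bound state is ψ = √κ e^{−κ|x|} with κ = mg/ℏ² = 21.48.
P(|x| < d) = ∫_{−d}^{d} κ e^{−2κ|x|} dx = 1 − e^{−2κd} = 1 − e^{−1.890} = 0.8489.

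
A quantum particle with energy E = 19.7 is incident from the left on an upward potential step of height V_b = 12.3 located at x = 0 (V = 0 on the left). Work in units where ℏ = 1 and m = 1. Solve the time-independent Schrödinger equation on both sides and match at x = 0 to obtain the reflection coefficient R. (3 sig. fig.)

The wavenumbers are k₁ = √(2mE)/ℏ = 6.277 on the left and k₂ = √(2m(E − V_b))/ℏ = 3.847 on the right.
Continuity of ψ and ψ′ at the step yields the reflection amplitude r = (k₁ − k₂)/(k₁ + k₂) = 0.2400; thus R = |r|² = 0.05760, T = 0.9424.

R = 0.0576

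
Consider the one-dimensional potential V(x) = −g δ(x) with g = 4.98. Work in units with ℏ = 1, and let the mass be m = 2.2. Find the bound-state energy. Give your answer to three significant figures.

The bound state is ψ(x) = √κ e^{−κ|x|}. The derivative jump ψ'(0⁺) − ψ'(0⁻) = −(2mg/ℏ²)ψ(0) fixes κ = mg/ℏ² = 10.96.
Then E = −ℏ²κ²/(2m) = −mg²/(2ℏ²) = -27.28.

E = -27.3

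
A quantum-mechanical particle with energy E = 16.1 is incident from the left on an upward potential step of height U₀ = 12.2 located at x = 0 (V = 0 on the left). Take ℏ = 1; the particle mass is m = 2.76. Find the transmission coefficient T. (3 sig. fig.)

T = 0.884

On each side the TISE gives plane waves with k = √(2m(E − V))/ℏ: k₁ = √(2·2.76·16.1) = 9.427, k₂ = √(2·2.76·3.9) = 4.640.
Continuity of ψ and ψ′ at the step yields the reflection amplitude r = (k₁ − k₂)/(k₁ + k₂) = 0.3403; thus R = |r|² = 0.1158, T = 0.8842.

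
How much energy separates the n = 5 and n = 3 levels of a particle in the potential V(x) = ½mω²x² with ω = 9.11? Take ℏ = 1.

ΔE = 18.2

E_n = ℏω(n + ½), so ΔE = (5 − 3) ℏω = 2 × 9.11 = 18.22.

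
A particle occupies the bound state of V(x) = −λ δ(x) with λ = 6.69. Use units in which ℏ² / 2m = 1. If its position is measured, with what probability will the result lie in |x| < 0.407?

P = 0.934

The normalised bound state is ψ = √κ e^{−κ|x|} with κ = mλ/ℏ² = 3.345.
P(|x| < d) = ∫_{−d}^{d} κ e^{−2κ|x|} dx = 1 − e^{−2κd} = 1 − e^{−2.723} = 0.9343.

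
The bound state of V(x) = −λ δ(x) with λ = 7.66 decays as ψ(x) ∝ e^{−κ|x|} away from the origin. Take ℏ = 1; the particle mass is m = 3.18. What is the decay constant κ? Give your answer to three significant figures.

κ = 24.4

Integrate −(ℏ²/2m)ψ'' − λδ(x)ψ = Eψ from −ε to +ε: the ψ'' term gives ψ'(0⁺) − ψ'(0⁻) and the δ term gives −(2mλ/ℏ²)ψ(0).
With ψ ∝ e^{−κ|x|} this yields −2κ = −2mλ/ℏ², so κ = mλ/ℏ² = 24.36.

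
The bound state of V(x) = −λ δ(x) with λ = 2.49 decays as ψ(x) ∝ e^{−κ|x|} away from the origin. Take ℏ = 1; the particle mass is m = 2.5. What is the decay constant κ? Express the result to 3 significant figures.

κ = 6.23

Integrating the TISE across x = 0 gives the cusp condition ψ'(0⁺) − ψ'(0⁻) = −(2mλ/ℏ²)ψ(0).
With ψ ∝ e^{−κ|x|} this yields −2κ = −2mλ/ℏ², so κ = mλ/ℏ² = 6.225.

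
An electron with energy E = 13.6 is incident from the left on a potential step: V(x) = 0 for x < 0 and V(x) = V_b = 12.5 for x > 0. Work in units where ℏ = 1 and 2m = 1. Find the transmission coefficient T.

On each side the TISE gives plane waves with k = √(2m(E − V))/ℏ: k₁ = √(2·½·13.6) = 3.688, k₂ = √(2·½·1.1) = 1.049.
Continuity of ψ and ψ′ at the step yields the reflection amplitude r = (k₁ − k₂)/(k₁ + k₂) = 0.5571; thus R = |r|² = 0.3104, T = 0.6896.

T = 0.690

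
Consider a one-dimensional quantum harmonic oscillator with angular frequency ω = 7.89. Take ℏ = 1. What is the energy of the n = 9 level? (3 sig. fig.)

The oscillator eigenvalues are E_n = ℏω(n + ½), so E_9 = 7.89 × 9.5 = 74.96.

E = 75.0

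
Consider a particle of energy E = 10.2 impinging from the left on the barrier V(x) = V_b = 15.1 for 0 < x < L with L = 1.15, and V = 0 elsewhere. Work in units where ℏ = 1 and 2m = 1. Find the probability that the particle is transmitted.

T = 0.0214

E < V_b: inside the barrier ψ ∝ e^{±κx} with κ = √(2m(V_b − E))/ℏ = 2.214.
κL = 2.546, sinh(κL) = 6.336.
Matching ψ, ψ′ at both faces gives T = [1 + V_b² sinh²(κL) / (4E(V_b − E))]⁻¹ = 1/46.79 = 0.0214.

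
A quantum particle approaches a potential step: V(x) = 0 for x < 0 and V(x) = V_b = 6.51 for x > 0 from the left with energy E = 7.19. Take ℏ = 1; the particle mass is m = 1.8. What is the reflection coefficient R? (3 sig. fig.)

On each side the TISE gives plane waves with k = √(2m(E − V))/ℏ: k₁ = √(2·1.8·7.19) = 5.088, k₂ = √(2·1.8·0.68) = 1.565.
Matching ψ and ψ′ at x = 0 gives r = (k₁ − k₂)/(k₁ + k₂), so R = r² = 0.2805 and T = 1 − R = 0.7195.

R = 0.280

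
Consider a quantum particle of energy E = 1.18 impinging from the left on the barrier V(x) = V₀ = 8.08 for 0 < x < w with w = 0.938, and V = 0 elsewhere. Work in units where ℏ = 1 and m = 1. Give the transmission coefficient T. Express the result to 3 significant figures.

Since E < V₀ the interior solution is evanescent with decay constant κ = √(2m(V₀ − E))/ℏ = 3.715.
κw = 3.485, sinh(κw) = 16.29.
Matching ψ, ψ′ at both faces gives T = [1 + V₀² sinh²(κw) / (4E(V₀ − E))]⁻¹ = 1/532.8 = 0.00188.

T = 0.00188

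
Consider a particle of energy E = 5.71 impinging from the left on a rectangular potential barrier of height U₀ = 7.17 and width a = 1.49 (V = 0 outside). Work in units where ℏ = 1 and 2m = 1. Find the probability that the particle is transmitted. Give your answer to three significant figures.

T = 0.0697

Since E < U₀ the interior solution is evanescent with decay constant κ = √(2m(U₀ − E))/ℏ = 1.208.
κa = 1.800, sinh(κa) = 2.943.
Matching ψ, ψ′ at both faces gives T = [1 + U₀² sinh²(κa) / (4E(U₀ − E))]⁻¹ = 1/14.36 = 0.0697.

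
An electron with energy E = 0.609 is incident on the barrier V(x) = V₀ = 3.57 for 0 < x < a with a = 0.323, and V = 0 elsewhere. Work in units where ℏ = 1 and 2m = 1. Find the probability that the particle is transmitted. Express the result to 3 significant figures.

T = 0.623

Since E < V₀ the interior solution is evanescent with decay constant κ = √(2m(V₀ − E))/ℏ = 1.721.
κa = 0.5558, sinh(κa) = 0.5849.
The exact tunnelling result is T⁻¹ = 1 + V₀² sinh²(κa) / [4E(V₀ − E)] = 1.604, so T = 0.623.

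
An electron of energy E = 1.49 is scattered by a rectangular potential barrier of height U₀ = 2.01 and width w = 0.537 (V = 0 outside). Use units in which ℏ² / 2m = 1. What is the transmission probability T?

Since E < U₀ the interior solution is evanescent with decay constant κ = √(2m(U₀ − E))/ℏ = 0.7211.
κw = 0.3872, sinh(κw) = 0.3970.
The exact tunnelling result is T⁻¹ = 1 + U₀² sinh²(κw) / [4E(U₀ − E)] = 1.205, so T = 0.830.

T = 0.830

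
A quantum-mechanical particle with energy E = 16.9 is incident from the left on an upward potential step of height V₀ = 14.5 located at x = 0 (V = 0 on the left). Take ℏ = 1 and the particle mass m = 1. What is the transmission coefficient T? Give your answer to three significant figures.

The wavenumbers are k₁ = √(2mE)/ℏ = 5.814 on the left and k₂ = √(2m(E − V₀))/ℏ = 2.191 on the right.
Continuity of ψ and ψ′ at the step yields the reflection amplitude r = (k₁ − k₂)/(k₁ + k₂) = 0.4526; thus R = |r|² = 0.2048, T = 0.7952.

T = 0.795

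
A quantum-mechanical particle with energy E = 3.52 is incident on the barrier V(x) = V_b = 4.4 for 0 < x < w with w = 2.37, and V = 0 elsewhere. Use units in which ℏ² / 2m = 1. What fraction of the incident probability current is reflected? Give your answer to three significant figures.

R = 0.970

Since E < V_b the interior solution is evanescent with decay constant κ = √(2m(V_b − E))/ℏ = 0.9381.
κw = 2.223, sinh(κw) = 4.565.
Matching ψ, ψ′ at both faces gives T = [1 + V_b² sinh²(κw) / (4E(V_b − E))]⁻¹ = 1/33.55 = 0.0298.
R = 1 − T = 0.970.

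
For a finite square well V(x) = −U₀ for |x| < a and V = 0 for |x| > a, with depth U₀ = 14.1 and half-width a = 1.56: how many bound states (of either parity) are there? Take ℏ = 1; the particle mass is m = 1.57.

Define the well-strength parameter z₀ = (a/ℏ)√(2mU₀) = 1.56 × √(2·1.57·14.1) = 10.38.
The even/odd transcendental equations gain one root per π/2 in z₀, giving N = 1 + ⌊2z₀/π⌋ = 1 + ⌊6.608⌋ = 7.

N = 7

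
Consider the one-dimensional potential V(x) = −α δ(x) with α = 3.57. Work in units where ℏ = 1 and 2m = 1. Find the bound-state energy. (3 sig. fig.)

E = -3.19

The bound state is ψ(x) = √κ e^{−κ|x|}. The derivative jump ψ'(0⁺) − ψ'(0⁻) = −(2mα/ℏ²)ψ(0) fixes κ = mα/ℏ² = 1.785.
Then E = −ℏ²κ²/(2m) = −mα²/(2ℏ²) = -3.186.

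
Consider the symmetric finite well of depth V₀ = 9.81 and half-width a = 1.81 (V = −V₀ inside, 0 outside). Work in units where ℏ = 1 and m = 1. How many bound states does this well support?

The dimensionless depth is z₀ = a√(2mV₀)/ℏ = 1.81 × √(19.62) = 8.017.
A new bound state (alternating even/odd) appears each time z₀ passes a multiple of π/2, so N = ⌊2z₀/π⌋ + 1 = ⌊5.104⌋ + 1 = 6.

N = 6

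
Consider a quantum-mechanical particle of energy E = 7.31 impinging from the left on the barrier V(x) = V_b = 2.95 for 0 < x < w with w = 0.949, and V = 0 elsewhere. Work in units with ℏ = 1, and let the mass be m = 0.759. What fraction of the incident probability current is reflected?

R = 0.0276

E > V_b: inside the barrier k₂ = √(2m(E − V_b))/ℏ = 2.573, k₂w = 2.441.
Matching at both interfaces gives T⁻¹ = 1 + V_b² sin²(k₂w) / [4E(E − V_b)] = 1.028, hence T = 0.972.
R = 1 − T = 0.0276.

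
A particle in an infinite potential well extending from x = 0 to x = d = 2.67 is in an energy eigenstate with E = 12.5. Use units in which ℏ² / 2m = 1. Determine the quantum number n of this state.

From E_n = n²π²ℏ²/(2md²) invert to n = √(2md²E)/(πℏ).
n = (2.67/π) × √(2 × 0.5 × 12.5) = 3.005 → n = 3.

n = 3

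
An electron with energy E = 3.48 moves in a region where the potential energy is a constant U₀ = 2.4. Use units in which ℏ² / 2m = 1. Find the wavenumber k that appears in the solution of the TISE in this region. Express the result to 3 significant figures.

k = 1.04

With E > U₀ the solution is oscillatory, ψ ∝ e^{±ikx} with k = √(2m(E − U₀))/ℏ.
k = √(2 × 0.5 × 1.08) = 1.039.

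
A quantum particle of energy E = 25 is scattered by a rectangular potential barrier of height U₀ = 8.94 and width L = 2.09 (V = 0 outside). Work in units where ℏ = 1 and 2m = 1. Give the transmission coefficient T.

T = 0.964

E > U₀: inside the barrier k₂ = √(2m(E − U₀))/ℏ = 4.007, k₂L = 8.376.
T = [1 + U₀² sin²(k₂L) / (4E(E − U₀))]⁻¹ = 1/1.037 = 0.964.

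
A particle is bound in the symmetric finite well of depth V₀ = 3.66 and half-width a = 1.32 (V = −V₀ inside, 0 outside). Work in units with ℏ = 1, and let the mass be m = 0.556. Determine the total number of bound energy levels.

N = 2

The dimensionless depth is z₀ = a√(2mV₀)/ℏ = 1.32 × √(4.070) = 2.663.
The even/odd transcendental equations gain one root per π/2 in z₀, giving N = 1 + ⌊2z₀/π⌋ = 1 + ⌊1.695⌋ = 2.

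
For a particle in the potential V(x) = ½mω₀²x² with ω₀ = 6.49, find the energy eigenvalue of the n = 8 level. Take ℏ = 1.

E = 55.2

The oscillator eigenvalues are E_n = ℏω₀(n + ½), so E_8 = 6.49 × 8.5 = 55.17.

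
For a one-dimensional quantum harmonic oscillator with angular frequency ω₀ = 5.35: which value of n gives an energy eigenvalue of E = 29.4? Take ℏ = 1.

E_n = ℏω₀(n + ½) ⇒ n = E/(ℏω₀) − ½ = 29.4/5.35 − 0.5 = 4.995 → n = 5.

n = 5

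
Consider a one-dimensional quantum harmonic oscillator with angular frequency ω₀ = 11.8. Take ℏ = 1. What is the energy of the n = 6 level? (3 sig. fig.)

E = 76.7

Using E_n = (n + ½)ℏω₀: E_6 = 6.5 × 11.8 = 76.70.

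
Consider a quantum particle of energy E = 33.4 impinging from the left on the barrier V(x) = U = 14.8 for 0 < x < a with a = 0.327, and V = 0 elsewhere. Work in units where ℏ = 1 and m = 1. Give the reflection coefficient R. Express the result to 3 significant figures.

E > U: inside the barrier k₂ = √(2m(E − U))/ℏ = 6.099, k₂a = 1.994.
T = [1 + U² sin²(k₂a) / (4E(E − U))]⁻¹ = 1/1.073 = 0.932.
R = 1 − T = 0.0683.

R = 0.0683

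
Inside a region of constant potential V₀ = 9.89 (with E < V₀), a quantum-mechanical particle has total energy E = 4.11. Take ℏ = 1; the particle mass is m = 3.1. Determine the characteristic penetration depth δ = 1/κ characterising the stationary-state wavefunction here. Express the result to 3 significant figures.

δ = 0.167

Since E < V₀ the TISE in this region is ψ'' = κ²ψ with κ = √(2m(V₀ − E))/ℏ.
κ = √(2 × 3.1 × 5.78) = 5.986. The penetration depth is δ = 1/κ = 0.167.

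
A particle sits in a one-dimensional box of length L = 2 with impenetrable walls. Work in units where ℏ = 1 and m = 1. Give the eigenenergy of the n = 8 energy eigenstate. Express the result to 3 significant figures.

Requiring ψ(0) = ψ(L) = 0 quantises k = nπ/L, hence E_n = ℏ²k²/2m = n²π²ℏ²/(2mL²).
E_8 = 8² × π² / (2 × 1 × 2²) = 78.96.

E = 79.0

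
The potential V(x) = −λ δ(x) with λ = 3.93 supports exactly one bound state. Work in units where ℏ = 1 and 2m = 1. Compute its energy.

The bound state is ψ(x) = √κ e^{−κ|x|}. The derivative jump ψ'(0⁺) − ψ'(0⁻) = −(2mλ/ℏ²)ψ(0) fixes κ = mλ/ℏ² = 1.965.
Then E = −ℏ²κ²/(2m) = −mλ²/(2ℏ²) = -3.861.

E = -3.86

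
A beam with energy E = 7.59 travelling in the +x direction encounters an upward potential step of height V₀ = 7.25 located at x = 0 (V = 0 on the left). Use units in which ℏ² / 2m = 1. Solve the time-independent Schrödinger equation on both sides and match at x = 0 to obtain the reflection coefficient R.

R = 0.423

On each side the TISE gives plane waves with k = √(2m(E − V))/ℏ: k₁ = √(2·½·7.59) = 2.755, k₂ = √(2·½·0.34) = 0.5831.
Continuity of ψ and ψ′ at the step yields the reflection amplitude r = (k₁ − k₂)/(k₁ + k₂) = 0.6506; thus R = |r|² = 0.4233, T = 0.5767.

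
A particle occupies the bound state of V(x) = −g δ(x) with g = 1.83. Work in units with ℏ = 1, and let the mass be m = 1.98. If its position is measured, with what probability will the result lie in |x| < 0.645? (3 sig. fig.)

The normalised bound state is ψ = √κ e^{−κ|x|} with κ = mg/ℏ² = 3.623.
P(|x| < d) = ∫_{−d}^{d} κ e^{−2κ|x|} dx = 1 − e^{−2κd} = 1 − e^{−4.674} = 0.9907.

P = 0.991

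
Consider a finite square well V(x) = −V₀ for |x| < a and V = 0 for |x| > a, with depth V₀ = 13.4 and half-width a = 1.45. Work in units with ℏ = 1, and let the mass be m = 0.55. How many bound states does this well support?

N = 4

The dimensionless depth is z₀ = a√(2mV₀)/ℏ = 1.45 × √(14.74) = 5.567.
A new bound state (alternating even/odd) appears each time z₀ passes a multiple of π/2, so N = ⌊2z₀/π⌋ + 1 = ⌊3.544⌋ + 1 = 4.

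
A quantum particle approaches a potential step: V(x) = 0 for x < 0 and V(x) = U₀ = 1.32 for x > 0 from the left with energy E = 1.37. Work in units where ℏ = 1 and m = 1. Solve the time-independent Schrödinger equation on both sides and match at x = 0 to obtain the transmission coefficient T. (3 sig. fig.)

T = 0.539

On each side the TISE gives plane waves with k = √(2m(E − V))/ℏ: k₁ = √(2·1·1.37) = 1.655, k₂ = √(2·1·0.05) = 0.3162.
Continuity of ψ and ψ′ at the step yields the reflection amplitude r = (k₁ − k₂)/(k₁ + k₂) = 0.6792; thus R = |r|² = 0.4613, T = 0.5387.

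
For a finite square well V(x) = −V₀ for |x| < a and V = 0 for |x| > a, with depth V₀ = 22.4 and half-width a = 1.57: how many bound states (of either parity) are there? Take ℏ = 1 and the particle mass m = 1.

The dimensionless depth is z₀ = a√(2mV₀)/ℏ = 1.57 × √(44.80) = 10.51.
A new bound state (alternating even/odd) appears each time z₀ passes a multiple of π/2, so N = ⌊2z₀/π⌋ + 1 = ⌊6.690⌋ + 1 = 7.

N = 7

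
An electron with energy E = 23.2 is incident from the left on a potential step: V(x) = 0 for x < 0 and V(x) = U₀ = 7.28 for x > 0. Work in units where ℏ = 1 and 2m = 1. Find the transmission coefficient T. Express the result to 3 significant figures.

On each side the TISE gives plane waves with k = √(2m(E − V))/ℏ: k₁ = √(2·½·23.2) = 4.817, k₂ = √(2·½·15.92) = 3.990.
Continuity of ψ and ψ′ at the step yields the reflection amplitude r = (k₁ − k₂)/(k₁ + k₂) = 0.09387; thus R = |r|² = 0.008811, T = 0.9912.

T = 0.991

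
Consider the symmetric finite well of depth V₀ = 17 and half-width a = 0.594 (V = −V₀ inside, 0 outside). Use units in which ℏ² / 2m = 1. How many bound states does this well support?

N = 2

The dimensionless depth is z₀ = a√(2mV₀)/ℏ = 0.594 × √(17.00) = 2.449.
A new bound state (alternating even/odd) appears each time z₀ passes a multiple of π/2, so N = ⌊2z₀/π⌋ + 1 = ⌊1.559⌋ + 1 = 2.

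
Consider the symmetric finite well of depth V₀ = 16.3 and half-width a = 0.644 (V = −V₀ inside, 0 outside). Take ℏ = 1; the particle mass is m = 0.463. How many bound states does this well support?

Define the well-strength parameter z₀ = (a/ℏ)√(2mV₀) = 0.644 × √(2·0.463·16.3) = 2.502.
The even/odd transcendental equations gain one root per π/2 in z₀, giving N = 1 + ⌊2z₀/π⌋ = 1 + ⌊1.593⌋ = 2.

N = 2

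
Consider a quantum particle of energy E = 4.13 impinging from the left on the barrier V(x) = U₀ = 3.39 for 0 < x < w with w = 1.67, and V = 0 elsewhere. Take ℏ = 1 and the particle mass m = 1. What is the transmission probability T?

T = 0.570

Above the barrier the interior wavenumber is k₂ = √(2m(E − U₀))/ℏ = 1.217, giving phase k₂w = 2.032.
T = [1 + U₀² sin²(k₂w) / (4E(E − U₀))]⁻¹ = 1/1.754 = 0.570.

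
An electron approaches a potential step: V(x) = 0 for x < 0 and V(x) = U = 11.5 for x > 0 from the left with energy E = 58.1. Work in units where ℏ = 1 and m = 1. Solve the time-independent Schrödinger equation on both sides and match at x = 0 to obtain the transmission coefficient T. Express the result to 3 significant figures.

The wavenumbers are k₁ = √(2mE)/ℏ = 10.78 on the left and k₂ = √(2m(E − U))/ℏ = 9.654 on the right.
Continuity of ψ and ψ′ at the step yields the reflection amplitude r = (k₁ − k₂)/(k₁ + k₂) = 0.05509; thus R = |r|² = 0.003034, T = 0.9970.

T = 0.997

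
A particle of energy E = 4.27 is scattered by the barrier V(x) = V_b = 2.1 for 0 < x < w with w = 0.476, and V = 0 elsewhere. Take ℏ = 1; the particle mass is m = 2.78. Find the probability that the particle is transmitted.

E > V_b: inside the barrier k₂ = √(2m(E − V_b))/ℏ = 3.473, k₂w = 1.653.
Matching at both interfaces gives T⁻¹ = 1 + V_b² sin²(k₂w) / [4E(E − V_b)] = 1.118, hence T = 0.894.

T = 0.894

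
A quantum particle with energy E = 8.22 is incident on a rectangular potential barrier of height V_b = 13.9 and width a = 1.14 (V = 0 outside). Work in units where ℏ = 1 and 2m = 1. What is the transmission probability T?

Since E < V_b the interior solution is evanescent with decay constant κ = √(2m(V_b − E))/ℏ = 2.383.
κa = 2.717, sinh(κa) = 7.534.
Matching ψ, ψ′ at both faces gives T = [1 + V_b² sinh²(κa) / (4E(V_b − E))]⁻¹ = 1/59.72 = 0.0167.

T = 0.0167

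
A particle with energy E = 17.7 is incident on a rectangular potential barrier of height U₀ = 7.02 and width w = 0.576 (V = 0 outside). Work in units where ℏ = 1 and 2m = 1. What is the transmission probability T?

Above the barrier the interior wavenumber is k₂ = √(2m(E − U₀))/ℏ = 3.268, giving phase k₂w = 1.882.
Matching at both interfaces gives T⁻¹ = 1 + U₀² sin²(k₂w) / [4E(E − U₀)] = 1.059, hence T = 0.944.

T = 0.944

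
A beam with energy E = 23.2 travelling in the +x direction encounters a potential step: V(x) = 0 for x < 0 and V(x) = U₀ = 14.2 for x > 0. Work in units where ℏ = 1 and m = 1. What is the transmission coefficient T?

T = 0.946

On each side the TISE gives plane waves with k = √(2m(E − V))/ℏ: k₁ = √(2·1·23.2) = 6.812, k₂ = √(2·1·9) = 4.243.
Continuity of ψ and ψ′ at the step yields the reflection amplitude r = (k₁ − k₂)/(k₁ + k₂) = 0.2324; thus R = |r|² = 0.05401, T = 0.9460.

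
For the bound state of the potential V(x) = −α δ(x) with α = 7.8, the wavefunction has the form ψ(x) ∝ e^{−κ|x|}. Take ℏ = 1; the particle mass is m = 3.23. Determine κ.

Integrating the TISE across x = 0 gives the cusp condition ψ'(0⁺) − ψ'(0⁻) = −(2mα/ℏ²)ψ(0).
With ψ ∝ e^{−κ|x|} this yields −2κ = −2mα/ℏ², so κ = mα/ℏ² = 25.19.

κ = 25.2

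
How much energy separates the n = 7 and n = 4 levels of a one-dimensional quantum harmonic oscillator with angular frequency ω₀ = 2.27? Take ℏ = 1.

ΔE = 6.81

E_n = ℏω₀(n + ½), so ΔE = (7 − 4) ℏω₀ = 3 × 2.27 = 6.810.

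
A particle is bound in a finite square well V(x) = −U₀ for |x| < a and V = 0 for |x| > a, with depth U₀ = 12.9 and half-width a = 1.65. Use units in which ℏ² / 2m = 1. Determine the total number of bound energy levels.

N = 4

The dimensionless depth is z₀ = a√(2mU₀)/ℏ = 1.65 × √(12.90) = 5.926.
The even/odd transcendental equations gain one root per π/2 in z₀, giving N = 1 + ⌊2z₀/π⌋ = 1 + ⌊3.773⌋ = 4.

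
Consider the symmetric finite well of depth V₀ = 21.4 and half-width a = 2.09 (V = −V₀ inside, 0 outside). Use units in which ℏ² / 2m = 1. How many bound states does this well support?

Define the well-strength parameter z₀ = (a/ℏ)√(2mV₀) = 2.09 × √(2·0.5·21.4) = 9.668.
A new bound state (alternating even/odd) appears each time z₀ passes a multiple of π/2, so N = ⌊2z₀/π⌋ + 1 = ⌊6.155⌋ + 1 = 7.

N = 7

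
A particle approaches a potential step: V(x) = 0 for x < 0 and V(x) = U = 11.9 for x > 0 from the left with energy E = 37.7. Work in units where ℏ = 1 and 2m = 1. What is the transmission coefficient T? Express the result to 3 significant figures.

T = 0.991

The wavenumbers are k₁ = √(2mE)/ℏ = 6.140 on the left and k₂ = √(2m(E − U))/ℏ = 5.079 on the right.
Matching ψ and ψ′ at x = 0 gives r = (k₁ − k₂)/(k₁ + k₂), so R = r² = 0.008937 and T = 1 − R = 0.9911.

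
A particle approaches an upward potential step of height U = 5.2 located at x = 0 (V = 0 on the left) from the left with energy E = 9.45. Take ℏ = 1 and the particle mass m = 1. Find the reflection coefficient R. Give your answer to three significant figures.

The wavenumbers are k₁ = √(2mE)/ℏ = 4.347 on the left and k₂ = √(2m(E − U))/ℏ = 2.915 on the right.
Matching ψ and ψ′ at x = 0 gives r = (k₁ − k₂)/(k₁ + k₂), so R = r² = 0.03887 and T = 1 − R = 0.9611.

R = 0.0389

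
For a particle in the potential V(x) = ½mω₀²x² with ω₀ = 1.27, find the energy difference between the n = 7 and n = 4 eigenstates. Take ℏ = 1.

ΔE = 3.81

E_n = ℏω₀(n + ½), so ΔE = (7 − 4) ℏω₀ = 3 × 1.27 = 3.810.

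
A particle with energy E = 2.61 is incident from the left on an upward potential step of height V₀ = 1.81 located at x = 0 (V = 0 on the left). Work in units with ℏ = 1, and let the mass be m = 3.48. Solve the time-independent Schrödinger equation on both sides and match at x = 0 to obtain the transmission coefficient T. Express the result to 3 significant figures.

The wavenumbers are k₁ = √(2mE)/ℏ = 4.262 on the left and k₂ = √(2m(E − V₀))/ℏ = 2.360 on the right.
Continuity of ψ and ψ′ at the step yields the reflection amplitude r = (k₁ − k₂)/(k₁ + k₂) = 0.2873; thus R = |r|² = 0.08254, T = 0.9175.

T = 0.917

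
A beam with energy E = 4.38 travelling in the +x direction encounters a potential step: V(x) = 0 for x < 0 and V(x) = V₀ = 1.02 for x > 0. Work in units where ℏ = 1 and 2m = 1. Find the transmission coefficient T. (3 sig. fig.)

On each side the TISE gives plane waves with k = √(2m(E − V))/ℏ: k₁ = √(2·½·4.38) = 2.093, k₂ = √(2·½·3.36) = 1.833.
Continuity of ψ and ψ′ at the step yields the reflection amplitude r = (k₁ − k₂)/(k₁ + k₂) = 0.06618; thus R = |r|² = 0.004380, T = 0.9956.

T = 0.996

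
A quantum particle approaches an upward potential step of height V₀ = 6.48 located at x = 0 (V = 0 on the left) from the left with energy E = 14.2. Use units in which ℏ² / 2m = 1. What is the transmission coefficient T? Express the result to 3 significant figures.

The wavenumbers are k₁ = √(2mE)/ℏ = 3.768 on the left and k₂ = √(2m(E − V₀))/ℏ = 2.778 on the right.
Matching ψ and ψ′ at x = 0 gives r = (k₁ − k₂)/(k₁ + k₂), so R = r² = 0.02286 and T = 1 − R = 0.9771.

T = 0.977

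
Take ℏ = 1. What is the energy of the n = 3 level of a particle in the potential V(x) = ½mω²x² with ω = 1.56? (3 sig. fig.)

The oscillator eigenvalues are E_n = ℏω(n + ½), so E_3 = 1.56 × 3.5 = 5.460.

E = 5.46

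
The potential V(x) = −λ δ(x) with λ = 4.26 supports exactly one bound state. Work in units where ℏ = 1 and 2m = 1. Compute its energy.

E = -4.54

For x ≠ 0 the bound state is ψ ∝ e^{−κ|x|}; integrating the TISE across the delta gives the cusp condition 2κ = 2mλ/ℏ², so κ = 2.130.
Then E = −ℏ²κ²/(2m) = −mλ²/(2ℏ²) = -4.537.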